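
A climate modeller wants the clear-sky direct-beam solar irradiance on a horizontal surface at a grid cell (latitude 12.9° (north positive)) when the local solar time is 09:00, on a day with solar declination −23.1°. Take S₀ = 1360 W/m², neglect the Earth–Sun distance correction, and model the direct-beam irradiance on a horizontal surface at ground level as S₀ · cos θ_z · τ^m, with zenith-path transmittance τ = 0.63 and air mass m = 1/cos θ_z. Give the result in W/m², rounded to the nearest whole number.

Hour angle H = 15° × (9 − 12) = -45.00°.
cos θ_z = sin(12.9°) sin(-23.1°) + cos(12.9°) cos(-23.1°) cos(-45.00°) = -0.0876 + 0.6340 = 0.5464.
Air mass m = 1/cos θ_z = 1/0.5464 = 1.830; τ^m = 0.63^1.830 = 0.4293.
Surface direct beam = 1360 × 0.5464 × 0.4293 = 319.01 W/m².

319 W/m²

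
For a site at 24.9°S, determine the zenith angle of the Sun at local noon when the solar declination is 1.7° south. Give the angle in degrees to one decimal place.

At local solar noon the hour angle is zero, so the zenith angle is |φ − δ| = |-24.9° − (-1.7°)| = 23.2°.

23.2°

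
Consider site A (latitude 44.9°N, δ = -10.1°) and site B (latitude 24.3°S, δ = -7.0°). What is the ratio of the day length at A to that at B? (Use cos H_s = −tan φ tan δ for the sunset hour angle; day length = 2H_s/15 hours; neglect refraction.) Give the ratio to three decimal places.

0.856

A: H_s = arccos(−tan 44.9° · tan -10.1°) = 79.78°, so 2H_s/15 = 10.6373 h.
B: H_s = arccos(−tan -24.3° · tan -7.0°) = 93.18°, so 2H_s/15 = 12.4240 h.
Ratio A/B = 10.6373 / 12.4240 = 0.8562.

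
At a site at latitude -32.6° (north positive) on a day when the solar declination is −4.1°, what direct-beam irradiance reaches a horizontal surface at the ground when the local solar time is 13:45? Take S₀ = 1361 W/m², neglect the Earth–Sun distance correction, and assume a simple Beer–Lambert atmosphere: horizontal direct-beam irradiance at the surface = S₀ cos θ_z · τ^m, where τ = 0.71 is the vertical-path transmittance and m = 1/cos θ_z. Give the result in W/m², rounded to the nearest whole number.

700 W/m²

Hour angle H = 15° × (13.75 − 12) = 26.25°.
cos θ_z = sin φ sin δ + cos φ cos δ cos H = (-0.5388)(-0.0715) + (0.8425)(0.9974)(0.8969) = 0.7922.
Air mass m = 1/cos θ_z = 1/0.7922 = 1.262; τ^m = 0.71^1.262 = 0.6491.
Surface direct beam = 1361 × 0.7922 × 0.6491 = 699.85 W/m².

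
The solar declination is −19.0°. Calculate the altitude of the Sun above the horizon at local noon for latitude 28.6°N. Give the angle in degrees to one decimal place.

42.4°

At local solar noon the hour angle is zero, so the elevation is 90° − |φ − δ| = 90° − |28.6° − (-19.0°)| = 90° − 47.6° = 42.4°.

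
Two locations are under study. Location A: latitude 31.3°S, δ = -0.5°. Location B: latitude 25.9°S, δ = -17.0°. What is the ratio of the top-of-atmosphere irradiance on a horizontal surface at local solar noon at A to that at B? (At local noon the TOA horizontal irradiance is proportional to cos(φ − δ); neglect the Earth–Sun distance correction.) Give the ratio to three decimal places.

A: cos θ_z = cos(-31.3° − (-0.5°)) = 0.8590.
B: cos θ_z = cos(-25.9° − (-17.0°)) = 0.9880.
Ratio A/B = 0.8590 / 0.9880 = 0.8694.

0.869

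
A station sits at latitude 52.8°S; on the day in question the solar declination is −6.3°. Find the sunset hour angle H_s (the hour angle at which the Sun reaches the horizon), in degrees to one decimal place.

The sunset hour angle satisfies cos H_s = −tan φ tan δ = -0.1454, giving H_s = 98.36°.

98.4°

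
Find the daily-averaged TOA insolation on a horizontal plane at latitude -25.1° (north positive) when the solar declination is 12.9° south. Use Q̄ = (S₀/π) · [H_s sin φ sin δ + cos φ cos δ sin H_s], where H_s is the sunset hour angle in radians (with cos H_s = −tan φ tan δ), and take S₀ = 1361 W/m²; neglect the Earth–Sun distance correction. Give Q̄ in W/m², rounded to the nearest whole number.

449 W/m²

The sunset hour angle satisfies cos H_s = −tan φ tan δ = -0.1073, giving H_s = 96.16°. In radians, H_s = 1.6783.
H_s sin φ sin δ = 1.6783 × -0.4242 × -0.2233 = 0.1590.
cos φ cos δ sin H_s = 0.9056 × 0.9748 × 0.9942 = 0.8777.
Q̄ = (1361/π) × (0.1590 + 0.8777) = 433.22 × 1.0367 = 449.12 W/m².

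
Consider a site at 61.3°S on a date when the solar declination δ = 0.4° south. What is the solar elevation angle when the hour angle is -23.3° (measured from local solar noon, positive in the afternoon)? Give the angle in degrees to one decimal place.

26.6°

cos θ_z = sin(-61.3°) sin(-0.4°) + cos(-61.3°) cos(-0.4°) cos(-23.30°) = 0.0061 + 0.4410 = 0.4471.
θ_z = arccos(0.4471) = 63.44°, so the elevation is 90° − 63.44° = 26.56°.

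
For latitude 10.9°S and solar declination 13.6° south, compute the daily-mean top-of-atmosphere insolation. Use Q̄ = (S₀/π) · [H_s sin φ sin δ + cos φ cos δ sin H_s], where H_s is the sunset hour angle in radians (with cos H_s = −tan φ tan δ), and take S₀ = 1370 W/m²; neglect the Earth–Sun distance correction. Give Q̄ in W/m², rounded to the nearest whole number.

cos H_s = −tan(-10.9°) · tan(-13.6°) = -0.0466, so H_s = arccos(-0.0466) = 92.67°. In radians, H_s = 1.6174.
H_s sin φ sin δ = 1.6174 × -0.1891 × -0.2351 = 0.0719.
cos φ cos δ sin H_s = 0.9820 × 0.9720 × 0.9989 = 0.9535.
Q̄ = (1370/π) × (0.0719 + 0.9535) = 436.08 × 1.0254 = 447.16 W/m².

447 W/m²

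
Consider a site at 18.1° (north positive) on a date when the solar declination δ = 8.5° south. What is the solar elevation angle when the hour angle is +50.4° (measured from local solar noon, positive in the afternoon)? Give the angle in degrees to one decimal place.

33.6°

cos θ_z = sin φ sin δ + cos φ cos δ cos H = (0.3107)(-0.1478) + (0.9505)(0.9890)(0.6374) = 0.5533.
θ_z = arccos(0.5533) = 56.41°, so the elevation is 90° − 56.41° = 33.59°.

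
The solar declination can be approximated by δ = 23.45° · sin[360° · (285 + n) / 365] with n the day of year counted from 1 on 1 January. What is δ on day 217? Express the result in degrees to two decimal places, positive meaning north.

+16.55°

360 × (285 + 217) / 365 = 495.123°; sin(495.123°) = 0.7056.
δ = 23.45 × 0.7056 = 16.546° ≈ +16.55°.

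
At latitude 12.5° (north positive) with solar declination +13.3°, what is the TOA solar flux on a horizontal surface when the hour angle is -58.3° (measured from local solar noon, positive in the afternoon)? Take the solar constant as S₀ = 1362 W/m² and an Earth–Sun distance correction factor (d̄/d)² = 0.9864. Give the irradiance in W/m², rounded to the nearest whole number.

With φ = 12.5°, δ = 13.3°, H = -58.30°: sin φ sin δ = 0.0498, cos φ cos δ cos H = 0.4993, so cos θ_z = 0.5491.
Top-of-atmosphere irradiance = S₀ (d̄/d)² cos θ_z = 1362 × 0.9864 × 0.5491 = 737.70 W/m².

738 W/m²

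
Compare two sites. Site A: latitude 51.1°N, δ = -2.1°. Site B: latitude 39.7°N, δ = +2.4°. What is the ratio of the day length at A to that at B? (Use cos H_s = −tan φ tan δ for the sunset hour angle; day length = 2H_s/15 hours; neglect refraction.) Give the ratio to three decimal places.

0.950

A: H_s = arccos(−tan 51.1° · tan -2.1°) = 87.40°, so 2H_s/15 = 11.6533 h.
B: H_s = arccos(−tan 39.7° · tan 2.4°) = 91.99°, so 2H_s/15 = 12.2653 h.
Ratio A/B = 11.6533 / 12.2653 = 0.9501.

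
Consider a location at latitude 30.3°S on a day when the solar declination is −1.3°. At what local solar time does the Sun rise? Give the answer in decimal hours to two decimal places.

5.95 h

−tan φ tan δ = −(-0.5844)(-0.0227) = -0.0133; H_s = arccos(-0.0133) = 90.76°.
Sunrise is at 12 − H_s/15 = 12 − 6.051 = 5.949 h local solar time.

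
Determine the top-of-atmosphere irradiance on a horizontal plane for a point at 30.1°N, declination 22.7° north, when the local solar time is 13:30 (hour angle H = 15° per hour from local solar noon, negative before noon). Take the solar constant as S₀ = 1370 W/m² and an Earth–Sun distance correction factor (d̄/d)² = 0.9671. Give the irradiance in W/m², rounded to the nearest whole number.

Hour angle H = 15° × (13.5 − 12) = 22.50°.
cos θ_z = sin φ sin δ + cos φ cos δ cos H = (0.5015)(0.3859) + (0.8652)(0.9225)(0.9239) = 0.9309.
Top-of-atmosphere irradiance = S₀ (d̄/d)² cos θ_z = 1370 × 0.9671 × 0.9309 = 1233.37 W/m².

1233 W/m²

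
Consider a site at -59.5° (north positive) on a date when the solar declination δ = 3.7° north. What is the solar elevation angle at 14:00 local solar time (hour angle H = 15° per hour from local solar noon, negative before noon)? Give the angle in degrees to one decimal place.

22.5°

Hour angle H = 15° × (14 − 12) = 30.00°.
With φ = -59.5°, δ = 3.7°, H = 30.00°: sin φ sin δ = -0.0556, cos φ cos δ cos H = 0.4386, so cos θ_z = 0.3830.
θ_z = arccos(0.3830) = 67.48°, so the elevation is 90° − 67.48° = 22.52°.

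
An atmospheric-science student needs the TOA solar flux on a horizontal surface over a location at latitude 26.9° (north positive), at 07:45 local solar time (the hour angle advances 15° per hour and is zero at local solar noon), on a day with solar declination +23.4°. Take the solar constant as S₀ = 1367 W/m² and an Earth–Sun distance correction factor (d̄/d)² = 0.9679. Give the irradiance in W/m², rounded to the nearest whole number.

Hour angle H = 15° × (7.75 − 12) = -63.75°.
cos θ_z = sin(26.9°) sin(23.4°) + cos(26.9°) cos(23.4°) cos(-63.75°) = 0.1797 + 0.3620 = 0.5417.
Top-of-atmosphere irradiance = S₀ (d̄/d)² cos θ_z = 1367 × 0.9679 × 0.5417 = 716.73 W/m².

717 W/m²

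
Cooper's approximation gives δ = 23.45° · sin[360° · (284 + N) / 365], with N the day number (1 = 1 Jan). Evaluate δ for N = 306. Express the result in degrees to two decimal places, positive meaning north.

360 × (284 + 306) / 365 = 581.918°; sin(581.918°) = -0.6681.
δ = 23.45 × -0.6681 = -15.667° ≈ -15.67°.

-15.67°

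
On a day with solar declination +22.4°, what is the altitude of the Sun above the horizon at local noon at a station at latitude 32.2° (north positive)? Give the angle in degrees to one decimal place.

At local solar noon the hour angle is zero, so the elevation is 90° − |φ − δ| = 90° − |32.2° − (22.4°)| = 90° − 9.8° = 80.2°.

80.2°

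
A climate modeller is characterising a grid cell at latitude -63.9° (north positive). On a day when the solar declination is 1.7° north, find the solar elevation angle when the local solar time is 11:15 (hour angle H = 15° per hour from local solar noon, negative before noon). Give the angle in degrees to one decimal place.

Hour angle H = 15° × (11.25 − 12) = -11.25°.
cos θ_z = sin(-63.9°) sin(1.7°) + cos(-63.9°) cos(1.7°) cos(-11.25°) = -0.0266 + 0.4313 = 0.4047.
θ_z = arccos(0.4047) = 66.13°, so the elevation is 90° − 66.13° = 23.87°.

23.9°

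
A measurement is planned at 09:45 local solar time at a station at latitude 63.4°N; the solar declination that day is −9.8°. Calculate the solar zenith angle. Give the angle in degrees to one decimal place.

77.6°

Hour angle H = 15° × (9.75 − 12) = -33.75°.
cos θ_z = sin(63.4°) sin(-9.8°) + cos(63.4°) cos(-9.8°) cos(-33.75°) = -0.1522 + 0.3669 = 0.2147.
θ_z = arccos(0.2147) = 77.60°.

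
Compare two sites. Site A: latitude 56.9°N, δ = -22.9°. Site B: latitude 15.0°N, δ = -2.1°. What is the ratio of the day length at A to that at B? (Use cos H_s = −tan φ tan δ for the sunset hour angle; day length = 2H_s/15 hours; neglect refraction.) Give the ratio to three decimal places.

A: H_s = arccos(−tan 56.9° · tan -22.9°) = 49.61°, so 2H_s/15 = 6.6147 h.
B: H_s = arccos(−tan 15.0° · tan -2.1°) = 89.44°, so 2H_s/15 = 11.9253 h.
Ratio A/B = 6.6147 / 11.9253 = 0.5547.

0.555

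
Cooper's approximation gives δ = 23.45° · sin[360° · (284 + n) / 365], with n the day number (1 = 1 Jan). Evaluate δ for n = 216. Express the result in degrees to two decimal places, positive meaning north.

360 × (284 + 216) / 365 = 493.151°; sin(493.151°) = 0.7296.
δ = 23.45 × 0.7296 = 17.109° ≈ +17.11°.

+17.11°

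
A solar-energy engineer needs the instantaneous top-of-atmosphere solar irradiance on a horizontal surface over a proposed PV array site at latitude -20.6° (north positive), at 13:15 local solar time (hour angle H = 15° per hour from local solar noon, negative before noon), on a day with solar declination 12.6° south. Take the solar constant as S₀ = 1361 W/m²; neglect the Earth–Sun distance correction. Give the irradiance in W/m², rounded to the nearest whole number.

Hour angle H = 15° × (13.25 − 12) = 18.75°.
cos θ_z = sin(-20.6°) sin(-12.6°) + cos(-20.6°) cos(-12.6°) cos(18.75°) = 0.0768 + 0.8650 = 0.9418.
Top-of-atmosphere irradiance = S₀ cos θ_z = 1361 × 0.9418 = 1281.79 W/m².

1282 W/m²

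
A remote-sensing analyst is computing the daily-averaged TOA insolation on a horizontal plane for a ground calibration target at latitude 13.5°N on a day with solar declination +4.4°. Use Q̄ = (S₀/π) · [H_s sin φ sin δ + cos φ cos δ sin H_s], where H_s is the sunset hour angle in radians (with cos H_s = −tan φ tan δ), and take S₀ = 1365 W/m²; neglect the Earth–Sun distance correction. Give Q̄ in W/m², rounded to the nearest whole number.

434 W/m²

The sunset hour angle satisfies cos H_s = −tan φ tan δ = -0.0185, giving H_s = 91.06°. In radians, H_s = 1.5893.
H_s sin φ sin δ = 1.5893 × 0.2334 × 0.0767 = 0.0285.
cos φ cos δ sin H_s = 0.9724 × 0.9971 × 0.9998 = 0.9694.
Q̄ = (1365/π) × (0.0285 + 0.9694) = 434.49 × 0.9979 = 433.58 W/m².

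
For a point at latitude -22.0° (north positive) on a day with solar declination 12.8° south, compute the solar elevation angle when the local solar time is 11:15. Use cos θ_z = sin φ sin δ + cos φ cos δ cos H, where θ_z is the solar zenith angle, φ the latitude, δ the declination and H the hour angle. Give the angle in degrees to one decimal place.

75.9°

Hour angle H = 15° × (11.25 − 12) = -11.25°.
With φ = -22.0°, δ = -12.8°, H = -11.25°: sin φ sin δ = 0.0830, cos φ cos δ cos H = 0.8868, so cos θ_z = 0.9698.
θ_z = arccos(0.9698) = 14.12°, so the elevation is 90° − 14.12° = 75.88°.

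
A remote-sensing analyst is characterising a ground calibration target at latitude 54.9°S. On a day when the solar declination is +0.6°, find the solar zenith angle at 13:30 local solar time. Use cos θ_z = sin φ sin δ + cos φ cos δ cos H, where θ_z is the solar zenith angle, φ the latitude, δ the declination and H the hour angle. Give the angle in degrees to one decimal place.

58.5°

Hour angle H = 15° × (13.5 − 12) = 22.50°.
With φ = -54.9°, δ = 0.6°, H = 22.50°: sin φ sin δ = -0.0086, cos φ cos δ cos H = 0.5312, so cos θ_z = 0.5226.
θ_z = arccos(0.5226) = 58.49°.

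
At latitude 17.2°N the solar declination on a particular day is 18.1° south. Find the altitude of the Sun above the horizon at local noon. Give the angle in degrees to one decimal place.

54.7°

At local solar noon the hour angle is zero, so the elevation is 90° − |φ − δ| = 90° − |17.2° − (-18.1°)| = 90° − 35.3° = 54.7°.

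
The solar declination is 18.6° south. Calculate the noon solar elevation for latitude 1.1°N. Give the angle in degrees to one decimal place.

70.3°

At local solar noon the hour angle is zero, so the elevation is 90° − |φ − δ| = 90° − |1.1° − (-18.6°)| = 90° − 19.7° = 70.3°.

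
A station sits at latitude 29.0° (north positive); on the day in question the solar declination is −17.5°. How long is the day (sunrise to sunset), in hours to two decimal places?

10.66 hours

cos H_s = −tan(29.0°) · tan(-17.5°) = 0.1748, so H_s = arccos(0.1748) = 79.93°.
Day length = 2 H_s / 15° h⁻¹ = 159.86° / 15 = 10.657 h.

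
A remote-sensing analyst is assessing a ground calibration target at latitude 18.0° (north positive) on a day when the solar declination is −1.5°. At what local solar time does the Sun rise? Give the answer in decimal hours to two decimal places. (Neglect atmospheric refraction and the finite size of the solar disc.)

6.03 h

−tan φ tan δ = −(0.3249)(-0.0262) = 0.0085; H_s = arccos(0.0085) = 89.51°.
Sunrise is at 12 − H_s/15 = 12 − 5.967 = 6.033 h local solar time.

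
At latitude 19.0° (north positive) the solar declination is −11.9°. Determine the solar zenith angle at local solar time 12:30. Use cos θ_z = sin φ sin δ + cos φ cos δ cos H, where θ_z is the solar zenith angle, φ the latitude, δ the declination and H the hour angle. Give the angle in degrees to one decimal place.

31.8°

Hour angle H = 15° × (12.5 − 12) = 7.50°.
With φ = 19.0°, δ = -11.9°, H = 7.50°: sin φ sin δ = -0.0671, cos φ cos δ cos H = 0.9173, so cos θ_z = 0.8502.
θ_z = arccos(0.8502) = 31.77°.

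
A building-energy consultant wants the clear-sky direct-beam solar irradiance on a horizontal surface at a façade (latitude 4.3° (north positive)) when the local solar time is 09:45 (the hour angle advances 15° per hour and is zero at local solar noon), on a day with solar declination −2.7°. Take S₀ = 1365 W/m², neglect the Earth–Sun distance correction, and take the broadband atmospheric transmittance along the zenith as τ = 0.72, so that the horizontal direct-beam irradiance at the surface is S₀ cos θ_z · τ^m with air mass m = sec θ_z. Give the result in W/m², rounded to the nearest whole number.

Hour angle H = 15° × (9.75 − 12) = -33.75°.
cos θ_z = sin(4.3°) sin(-2.7°) + cos(4.3°) cos(-2.7°) cos(-33.75°) = -0.0035 + 0.8282 = 0.8247.
Air mass m = 1/cos θ_z = 1/0.8247 = 1.213; τ^m = 0.72^1.213 = 0.6713.
Surface direct beam = 1365 × 0.8247 × 0.6713 = 755.69 W/m².

756 W/m²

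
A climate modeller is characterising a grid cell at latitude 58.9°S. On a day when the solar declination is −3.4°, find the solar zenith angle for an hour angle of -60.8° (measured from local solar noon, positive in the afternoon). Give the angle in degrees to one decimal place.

72.4°

cos θ_z = sin(-58.9°) sin(-3.4°) + cos(-58.9°) cos(-3.4°) cos(-60.80°) = 0.0508 + 0.2516 = 0.3024.
θ_z = arccos(0.3024) = 72.40°.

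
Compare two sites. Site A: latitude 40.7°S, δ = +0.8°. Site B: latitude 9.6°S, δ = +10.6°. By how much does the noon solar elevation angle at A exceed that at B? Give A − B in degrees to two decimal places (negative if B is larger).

-21.30°

A: 90° − |-40.7 − (0.8)| = 48.50°.
B: 90° − |-9.6 − (10.6)| = 69.80°.
A − B = 48.50 − 69.80 = -21.30°.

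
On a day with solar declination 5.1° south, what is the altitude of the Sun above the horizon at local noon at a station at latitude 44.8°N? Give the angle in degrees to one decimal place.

At local solar noon the hour angle is zero, so the elevation is 90° − |φ − δ| = 90° − |44.8° − (-5.1°)| = 90° − 49.9° = 40.1°.

40.1°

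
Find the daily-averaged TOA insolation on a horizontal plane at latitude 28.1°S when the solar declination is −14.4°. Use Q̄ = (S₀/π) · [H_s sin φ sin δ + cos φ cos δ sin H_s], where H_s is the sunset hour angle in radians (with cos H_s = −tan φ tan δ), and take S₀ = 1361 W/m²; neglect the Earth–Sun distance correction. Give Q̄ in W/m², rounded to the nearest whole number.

The sunset hour angle satisfies cos H_s = −tan φ tan δ = -0.1371, giving H_s = 97.88°. In radians, H_s = 1.7083.
H_s sin φ sin δ = 1.7083 × -0.4710 × -0.2487 = 0.2001.
cos φ cos δ sin H_s = 0.8821 × 0.9686 × 0.9906 = 0.8464.
Q̄ = (1361/π) × (0.2001 + 0.8464) = 433.22 × 1.0465 = 453.36 W/m².

453 W/m²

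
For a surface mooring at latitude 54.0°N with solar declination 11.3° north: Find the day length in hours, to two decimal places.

14.13 hours

cos H_s = −tan(54.0°) · tan(11.3°) = -0.2750, so H_s = arccos(-0.2750) = 105.96°.
Day length = 2 H_s / 15° h⁻¹ = 211.92° / 15 = 14.128 h.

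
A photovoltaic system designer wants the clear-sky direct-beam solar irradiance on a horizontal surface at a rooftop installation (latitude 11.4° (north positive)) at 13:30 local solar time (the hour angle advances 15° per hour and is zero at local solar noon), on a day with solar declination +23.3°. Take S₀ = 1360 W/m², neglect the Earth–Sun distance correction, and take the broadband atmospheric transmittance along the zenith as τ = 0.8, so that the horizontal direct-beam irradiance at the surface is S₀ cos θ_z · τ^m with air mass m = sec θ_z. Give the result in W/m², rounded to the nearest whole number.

Hour angle H = 15° × (13.5 − 12) = 22.50°.
cos θ_z = sin φ sin δ + cos φ cos δ cos H = (0.1977)(0.3955) + (0.9803)(0.9184)(0.9239) = 0.9100.
Air mass m = 1/cos θ_z = 1/0.9100 = 1.099; τ^m = 0.8^1.099 = 0.7825.
Surface direct beam = 1360 × 0.9100 × 0.7825 = 968.42 W/m².

968 W/m²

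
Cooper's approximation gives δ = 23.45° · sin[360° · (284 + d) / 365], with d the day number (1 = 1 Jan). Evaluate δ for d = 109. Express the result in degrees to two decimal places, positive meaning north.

+10.87°

360 × (284 + 109) / 365 = 387.616°; sin(387.616°) = 0.4635.
δ = 23.45 × 0.4635 = 10.869° ≈ +10.87°.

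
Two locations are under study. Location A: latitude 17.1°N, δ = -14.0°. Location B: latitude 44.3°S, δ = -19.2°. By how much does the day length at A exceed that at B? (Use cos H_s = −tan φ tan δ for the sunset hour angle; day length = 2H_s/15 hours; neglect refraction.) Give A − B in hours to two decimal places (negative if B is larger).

-3.24 h

A: H_s = arccos(−tan 17.1° · tan -14.0°) = 85.60°, so 2H_s/15 = 11.4133 h.
B: H_s = arccos(−tan -44.3° · tan -19.2°) = 109.87°, so 2H_s/15 = 14.6493 h.
A − B = 11.4133 − 14.6493 = -3.2360 h.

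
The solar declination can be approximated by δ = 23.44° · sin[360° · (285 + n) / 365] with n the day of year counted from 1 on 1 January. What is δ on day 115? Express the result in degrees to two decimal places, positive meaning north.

360 × (285 + 115) / 365 = 394.521°; sin(394.521°) = 0.5667.
δ = 23.44 × 0.5667 = 13.283° ≈ +13.28°.

+13.28°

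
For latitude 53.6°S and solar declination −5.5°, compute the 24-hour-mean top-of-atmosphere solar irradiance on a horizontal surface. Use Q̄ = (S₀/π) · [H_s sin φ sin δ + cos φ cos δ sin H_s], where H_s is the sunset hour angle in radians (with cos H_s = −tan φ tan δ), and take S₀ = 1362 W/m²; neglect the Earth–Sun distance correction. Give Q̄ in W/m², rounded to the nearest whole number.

cos H_s = −tan(-53.6°) · tan(-5.5°) = -0.1306, so H_s = arccos(-0.1306) = 97.50°. In radians, H_s = 1.7017.
H_s sin φ sin δ = 1.7017 × -0.8049 × -0.0958 = 0.1312.
cos φ cos δ sin H_s = 0.5934 × 0.9954 × 0.9914 = 0.5856.
Q̄ = (1362/π) × (0.1312 + 0.5856) = 433.54 × 0.7168 = 310.76 W/m².

311 W/m²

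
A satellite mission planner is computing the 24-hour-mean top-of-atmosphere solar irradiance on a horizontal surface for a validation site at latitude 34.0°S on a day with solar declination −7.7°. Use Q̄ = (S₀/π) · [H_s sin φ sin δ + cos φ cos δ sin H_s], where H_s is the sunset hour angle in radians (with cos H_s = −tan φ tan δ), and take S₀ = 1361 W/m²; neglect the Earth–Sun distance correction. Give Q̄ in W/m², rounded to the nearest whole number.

408 W/m²

cos H_s = −tan(-34.0°) · tan(-7.7°) = -0.0912, so H_s = arccos(-0.0912) = 95.23°. In radians, H_s = 1.6621.
H_s sin φ sin δ = 1.6621 × -0.5592 × -0.1340 = 0.1245.
cos φ cos δ sin H_s = 0.8290 × 0.9910 × 0.9958 = 0.8181.
Q̄ = (1361/π) × (0.1245 + 0.8181) = 433.22 × 0.9426 = 408.35 W/m².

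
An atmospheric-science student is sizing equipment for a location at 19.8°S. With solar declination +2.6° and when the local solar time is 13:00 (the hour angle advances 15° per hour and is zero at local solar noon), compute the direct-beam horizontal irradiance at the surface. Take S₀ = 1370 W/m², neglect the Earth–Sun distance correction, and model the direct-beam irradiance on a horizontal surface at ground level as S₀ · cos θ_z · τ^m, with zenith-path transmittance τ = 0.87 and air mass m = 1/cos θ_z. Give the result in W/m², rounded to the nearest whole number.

1046 W/m²

Hour angle H = 15° × (13 − 12) = 15.00°.
With φ = -19.8°, δ = 2.6°, H = 15.00°: sin φ sin δ = -0.0154, cos φ cos δ cos H = 0.9079, so cos θ_z = 0.8925.
Air mass m = 1/cos θ_z = 1/0.8925 = 1.120; τ^m = 0.87^1.120 = 0.8556.
Surface direct beam = 1370 × 0.8925 × 0.8556 = 1046.16 W/m².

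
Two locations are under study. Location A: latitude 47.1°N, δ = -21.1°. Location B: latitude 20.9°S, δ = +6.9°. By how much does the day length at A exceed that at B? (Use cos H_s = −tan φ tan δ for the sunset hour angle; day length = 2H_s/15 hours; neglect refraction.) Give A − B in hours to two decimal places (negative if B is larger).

A: H_s = arccos(−tan 47.1° · tan -21.1°) = 65.47°, so 2H_s/15 = 8.7293 h.
B: H_s = arccos(−tan -20.9° · tan 6.9°) = 87.35°, so 2H_s/15 = 11.6467 h.
A − B = 8.7293 − 11.6467 = -2.9174 h.

-2.92 h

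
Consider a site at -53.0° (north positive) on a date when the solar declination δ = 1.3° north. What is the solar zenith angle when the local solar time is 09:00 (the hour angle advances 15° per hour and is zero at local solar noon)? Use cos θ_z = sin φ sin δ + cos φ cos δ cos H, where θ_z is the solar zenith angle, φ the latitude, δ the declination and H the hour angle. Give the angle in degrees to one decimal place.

Hour angle H = 15° × (9 − 12) = -45.00°.
cos θ_z = sin(-53.0°) sin(1.3°) + cos(-53.0°) cos(1.3°) cos(-45.00°) = -0.0181 + 0.4254 = 0.4073.
θ_z = arccos(0.4073) = 65.96°.

66.0°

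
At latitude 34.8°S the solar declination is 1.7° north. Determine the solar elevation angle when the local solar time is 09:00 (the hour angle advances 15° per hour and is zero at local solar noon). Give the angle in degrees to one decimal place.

34.3°

Hour angle H = 15° × (9 − 12) = -45.00°.
cos θ_z = sin(-34.8°) sin(1.7°) + cos(-34.8°) cos(1.7°) cos(-45.00°) = -0.0169 + 0.5804 = 0.5635.
θ_z = arccos(0.5635) = 55.70°, so the elevation is 90° − 55.70° = 34.30°.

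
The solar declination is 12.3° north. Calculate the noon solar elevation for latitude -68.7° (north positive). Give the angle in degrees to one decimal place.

At local solar noon the hour angle is zero, so the elevation is 90° − |φ − δ| = 90° − |-68.7° − (12.3°)| = 90° − 81.0° = 9.0°.

9.0°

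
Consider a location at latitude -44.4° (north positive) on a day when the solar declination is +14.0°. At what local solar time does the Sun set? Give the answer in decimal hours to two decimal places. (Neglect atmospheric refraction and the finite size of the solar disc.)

17.06 h

cos H_s = −tan(-44.4°) · tan(14.0°) = 0.2442, so H_s = arccos(0.2442) = 75.87°.
Sunset is at 12 + H_s/15 = 12 + 5.058 = 17.058 h local solar time.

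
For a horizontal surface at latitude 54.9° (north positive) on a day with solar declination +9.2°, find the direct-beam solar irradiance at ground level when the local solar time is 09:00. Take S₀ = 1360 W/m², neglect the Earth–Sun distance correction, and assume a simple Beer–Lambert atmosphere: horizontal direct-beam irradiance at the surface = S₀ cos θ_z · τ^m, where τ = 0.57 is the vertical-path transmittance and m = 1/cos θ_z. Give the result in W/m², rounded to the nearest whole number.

252 W/m²

Hour angle H = 15° × (9 − 12) = -45.00°.
cos θ_z = sin φ sin δ + cos φ cos δ cos H = (0.8181)(0.1599) + (0.5750)(0.9871)(0.7071) = 0.5322.
Air mass m = 1/cos θ_z = 1/0.5322 = 1.879; τ^m = 0.57^1.879 = 0.3478.
Surface direct beam = 1360 × 0.5322 × 0.3478 = 251.73 W/m².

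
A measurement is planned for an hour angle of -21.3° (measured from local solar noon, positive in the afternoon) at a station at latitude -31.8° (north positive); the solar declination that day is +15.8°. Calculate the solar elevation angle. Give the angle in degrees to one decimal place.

38.2°

With φ = -31.8°, δ = 15.8°, H = -21.30°: sin φ sin δ = -0.1435, cos φ cos δ cos H = 0.7619, so cos θ_z = 0.6184.
θ_z = arccos(0.6184) = 51.80°, so the elevation is 90° − 51.80° = 38.20°.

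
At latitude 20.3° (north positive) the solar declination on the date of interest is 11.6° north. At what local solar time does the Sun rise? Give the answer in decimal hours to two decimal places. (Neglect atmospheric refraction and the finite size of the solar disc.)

The sunset hour angle satisfies cos H_s = −tan φ tan δ = -0.0759, giving H_s = 94.35°.
Sunrise is at 12 − H_s/15 = 12 − 6.290 = 5.710 h local solar time.

5.71 h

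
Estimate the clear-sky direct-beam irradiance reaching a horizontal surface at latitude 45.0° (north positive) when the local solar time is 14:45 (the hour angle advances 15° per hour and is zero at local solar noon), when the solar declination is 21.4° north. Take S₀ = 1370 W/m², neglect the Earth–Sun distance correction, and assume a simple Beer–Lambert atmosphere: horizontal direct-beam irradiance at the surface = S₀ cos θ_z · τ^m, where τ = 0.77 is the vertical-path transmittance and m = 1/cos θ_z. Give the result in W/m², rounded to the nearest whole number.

Hour angle H = 15° × (14.75 − 12) = 41.25°.
cos θ_z = sin(45.0°) sin(21.4°) + cos(45.0°) cos(21.4°) cos(41.25°) = 0.2580 + 0.4950 = 0.7530.
Air mass m = 1/cos θ_z = 1/0.7530 = 1.328; τ^m = 0.77^1.328 = 0.7067.
Surface direct beam = 1370 × 0.7530 × 0.7067 = 729.04 W/m².

729 W/m²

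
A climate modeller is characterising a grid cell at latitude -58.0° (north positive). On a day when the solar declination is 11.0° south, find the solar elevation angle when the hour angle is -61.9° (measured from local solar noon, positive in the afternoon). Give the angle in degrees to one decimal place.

24.0°

With φ = -58.0°, δ = -11.0°, H = -61.90°: sin φ sin δ = 0.1618, cos φ cos δ cos H = 0.2450, so cos θ_z = 0.4068.
θ_z = arccos(0.4068) = 66.00°, so the elevation is 90° − 66.00° = 24.00°.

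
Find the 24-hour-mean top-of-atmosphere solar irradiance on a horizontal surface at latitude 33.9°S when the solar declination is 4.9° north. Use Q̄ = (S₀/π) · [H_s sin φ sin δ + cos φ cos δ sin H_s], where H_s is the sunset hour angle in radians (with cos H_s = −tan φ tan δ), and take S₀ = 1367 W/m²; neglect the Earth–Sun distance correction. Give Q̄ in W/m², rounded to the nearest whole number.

−tan φ tan δ = −(-0.6720)(0.0857) = 0.0576; H_s = arccos(0.0576) = 86.70°. In radians, H_s = 1.5132.
H_s sin φ sin δ = 1.5132 × -0.5577 × 0.0854 = -0.0721.
cos φ cos δ sin H_s = 0.8300 × 0.9963 × 0.9983 = 0.8255.
Q̄ = (1367/π) × (-0.0721 + 0.8255) = 435.13 × 0.7534 = 327.83 W/m².

328 W/m²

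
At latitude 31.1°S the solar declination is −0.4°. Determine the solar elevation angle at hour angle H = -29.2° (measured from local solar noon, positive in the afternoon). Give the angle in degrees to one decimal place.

With φ = -31.1°, δ = -0.4°, H = -29.20°: sin φ sin δ = 0.0036, cos φ cos δ cos H = 0.7474, so cos θ_z = 0.7510.
θ_z = arccos(0.7510) = 41.32°, so the elevation is 90° − 41.32° = 48.68°.

48.7°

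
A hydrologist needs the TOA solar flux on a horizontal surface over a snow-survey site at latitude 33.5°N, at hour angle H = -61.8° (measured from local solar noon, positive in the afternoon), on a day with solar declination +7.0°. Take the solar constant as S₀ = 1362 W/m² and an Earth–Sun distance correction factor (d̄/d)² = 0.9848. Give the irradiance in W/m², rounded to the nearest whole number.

615 W/m²

cos θ_z = sin φ sin δ + cos φ cos δ cos H = (0.5519)(0.1219) + (0.8339)(0.9925)(0.4726) = 0.4584.
Top-of-atmosphere irradiance = S₀ (d̄/d)² cos θ_z = 1362 × 0.9848 × 0.4584 = 614.85 W/m².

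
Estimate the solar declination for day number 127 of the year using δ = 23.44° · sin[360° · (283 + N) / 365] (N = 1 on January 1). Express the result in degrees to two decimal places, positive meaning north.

360 × (283 + 127) / 365 = 404.384°; sin(404.384°) = 0.6995.
δ = 23.44 × 0.6995 = 16.396° ≈ +16.40°.

+16.40°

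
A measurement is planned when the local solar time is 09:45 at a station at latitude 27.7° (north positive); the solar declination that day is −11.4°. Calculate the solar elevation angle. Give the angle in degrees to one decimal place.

Hour angle H = 15° × (9.75 − 12) = -33.75°.
cos θ_z = sin(27.7°) sin(-11.4°) + cos(27.7°) cos(-11.4°) cos(-33.75°) = -0.0919 + 0.7217 = 0.6298.
θ_z = arccos(0.6298) = 50.96°, so the elevation is 90° − 50.96° = 39.04°.

39.0°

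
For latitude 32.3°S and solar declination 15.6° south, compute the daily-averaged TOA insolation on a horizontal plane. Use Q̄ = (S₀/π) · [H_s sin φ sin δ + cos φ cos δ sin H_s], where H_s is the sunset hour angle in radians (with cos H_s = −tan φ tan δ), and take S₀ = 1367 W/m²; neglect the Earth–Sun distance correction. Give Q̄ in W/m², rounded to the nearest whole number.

458 W/m²

cos H_s = −tan(-32.3°) · tan(-15.6°) = -0.1765, so H_s = arccos(-0.1765) = 100.17°. In radians, H_s = 1.7483.
H_s sin φ sin δ = 1.7483 × -0.5344 × -0.2689 = 0.2512.
cos φ cos δ sin H_s = 0.8453 × 0.9632 × 0.9843 = 0.8014.
Q̄ = (1367/π) × (0.2512 + 0.8014) = 435.13 × 1.0526 = 458.02 W/m².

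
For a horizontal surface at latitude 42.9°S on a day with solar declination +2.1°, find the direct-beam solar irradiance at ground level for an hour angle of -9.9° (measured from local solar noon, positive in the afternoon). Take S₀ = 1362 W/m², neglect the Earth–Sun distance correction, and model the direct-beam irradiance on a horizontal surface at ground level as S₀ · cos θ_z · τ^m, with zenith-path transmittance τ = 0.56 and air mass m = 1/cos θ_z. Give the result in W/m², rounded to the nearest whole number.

cos θ_z = sin φ sin δ + cos φ cos δ cos H = (-0.6807)(0.0366) + (0.7325)(0.9993)(0.9851) = 0.6962.
Air mass m = 1/cos θ_z = 1/0.6962 = 1.436; τ^m = 0.56^1.436 = 0.4349.
Surface direct beam = 1362 × 0.6962 × 0.4349 = 412.38 W/m².

412 W/m²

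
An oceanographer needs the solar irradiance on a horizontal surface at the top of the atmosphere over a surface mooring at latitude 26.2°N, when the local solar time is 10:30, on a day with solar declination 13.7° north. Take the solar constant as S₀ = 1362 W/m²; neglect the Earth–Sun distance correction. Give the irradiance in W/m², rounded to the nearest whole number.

Hour angle H = 15° × (10.5 − 12) = -22.50°.
cos θ_z = sin φ sin δ + cos φ cos δ cos H = (0.4415)(0.2368) + (0.8973)(0.9715)(0.9239) = 0.9099.
Top-of-atmosphere irradiance = S₀ cos θ_z = 1362 × 0.9099 = 1239.28 W/m².

1239 W/m²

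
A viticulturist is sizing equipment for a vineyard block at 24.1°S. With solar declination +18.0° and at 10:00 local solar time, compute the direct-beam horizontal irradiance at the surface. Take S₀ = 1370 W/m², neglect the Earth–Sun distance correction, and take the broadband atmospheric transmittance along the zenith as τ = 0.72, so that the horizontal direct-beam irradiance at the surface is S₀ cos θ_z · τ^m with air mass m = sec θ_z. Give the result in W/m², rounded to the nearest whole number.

Hour angle H = 15° × (10 − 12) = -30.00°.
cos θ_z = sin φ sin δ + cos φ cos δ cos H = (-0.4083)(0.3090) + (0.9128)(0.9511)(0.8660) = 0.6257.
Air mass m = 1/cos θ_z = 1/0.6257 = 1.598; τ^m = 0.72^1.598 = 0.5916.
Surface direct beam = 1370 × 0.6257 × 0.5916 = 507.12 W/m².

507 W/m²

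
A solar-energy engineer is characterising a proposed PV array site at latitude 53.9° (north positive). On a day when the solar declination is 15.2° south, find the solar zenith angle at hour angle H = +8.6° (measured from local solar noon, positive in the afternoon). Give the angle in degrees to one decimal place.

cos θ_z = sin φ sin δ + cos φ cos δ cos H = (0.8080)(-0.2622) + (0.5892)(0.9650)(0.9888) = 0.3504.
θ_z = arccos(0.3504) = 69.49°.

69.5°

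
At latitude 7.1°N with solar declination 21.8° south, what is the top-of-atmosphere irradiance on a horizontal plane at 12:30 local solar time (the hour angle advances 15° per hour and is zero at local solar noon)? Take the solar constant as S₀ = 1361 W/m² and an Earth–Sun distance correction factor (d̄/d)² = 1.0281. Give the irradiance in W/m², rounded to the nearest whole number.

Hour angle H = 15° × (12.5 − 12) = 7.50°.
With φ = 7.1°, δ = -21.8°, H = 7.50°: sin φ sin δ = -0.0459, cos φ cos δ cos H = 0.9135, so cos θ_z = 0.8676.
Top-of-atmosphere irradiance = S₀ (d̄/d)² cos θ_z = 1361 × 1.0281 × 0.8676 = 1213.98 W/m².

1214 W/m²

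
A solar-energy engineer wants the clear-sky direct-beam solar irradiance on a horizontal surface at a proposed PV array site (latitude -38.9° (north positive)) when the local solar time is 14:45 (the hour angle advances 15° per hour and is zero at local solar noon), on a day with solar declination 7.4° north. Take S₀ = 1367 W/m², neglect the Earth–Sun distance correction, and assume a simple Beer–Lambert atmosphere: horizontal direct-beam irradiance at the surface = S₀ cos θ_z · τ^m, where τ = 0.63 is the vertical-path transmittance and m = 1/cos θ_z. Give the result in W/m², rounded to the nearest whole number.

271 W/m²

Hour angle H = 15° × (14.75 − 12) = 41.25°.
cos θ_z = sin(-38.9°) sin(7.4°) + cos(-38.9°) cos(7.4°) cos(41.25°) = -0.0809 + 0.5802 = 0.4993.
Air mass m = 1/cos θ_z = 1/0.4993 = 2.003; τ^m = 0.63^2.003 = 0.3964.
Surface direct beam = 1367 × 0.4993 × 0.3964 = 270.56 W/m².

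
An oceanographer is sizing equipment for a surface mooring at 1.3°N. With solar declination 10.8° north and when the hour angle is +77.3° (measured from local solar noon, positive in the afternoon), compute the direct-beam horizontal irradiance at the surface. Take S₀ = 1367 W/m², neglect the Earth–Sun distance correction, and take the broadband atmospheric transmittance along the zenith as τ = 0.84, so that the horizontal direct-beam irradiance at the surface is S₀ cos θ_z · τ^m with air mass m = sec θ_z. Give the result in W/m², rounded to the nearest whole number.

cos θ_z = sin φ sin δ + cos φ cos δ cos H = (0.0227)(0.1874) + (0.9997)(0.9823)(0.2198) = 0.2201.
Air mass m = 1/cos θ_z = 1/0.2201 = 4.543; τ^m = 0.84^4.543 = 0.4529.
Surface direct beam = 1367 × 0.2201 × 0.4529 = 136.27 W/m².

136 W/m²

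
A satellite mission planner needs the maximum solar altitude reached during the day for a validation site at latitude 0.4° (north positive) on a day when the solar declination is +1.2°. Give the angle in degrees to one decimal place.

At local solar noon the hour angle is zero, so the elevation is 90° − |φ − δ| = 90° − |0.4° − (1.2°)| = 90° − 0.8° = 89.2°.

89.2°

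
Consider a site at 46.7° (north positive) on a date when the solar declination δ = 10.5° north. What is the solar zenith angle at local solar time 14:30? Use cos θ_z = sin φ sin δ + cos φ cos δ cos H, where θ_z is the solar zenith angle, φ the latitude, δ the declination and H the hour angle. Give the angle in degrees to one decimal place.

Hour angle H = 15° × (14.5 − 12) = 37.50°.
cos θ_z = sin(46.7°) sin(10.5°) + cos(46.7°) cos(10.5°) cos(37.50°) = 0.1326 + 0.5350 = 0.6676.
θ_z = arccos(0.6676) = 48.12°.

48.1°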